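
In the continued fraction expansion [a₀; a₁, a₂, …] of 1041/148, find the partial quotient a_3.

1041 = 7·148 + 5, so a_0 = 7
148 = 29·5 + 3, so a_1 = 29
5 = 1·3 + 2, so a_2 = 1
3 = 1·2 + 1, so a_3 = 1

1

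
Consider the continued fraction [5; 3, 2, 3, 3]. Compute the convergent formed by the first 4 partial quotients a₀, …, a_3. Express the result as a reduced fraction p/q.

Compute successive convergents:
a_0 = 5: 5/1
a_1 = 3: 16/3
a_2 = 2: 37/7
a_3 = 3: 127/24

127/24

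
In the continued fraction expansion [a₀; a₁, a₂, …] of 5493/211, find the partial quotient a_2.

7

⌊5493/211⌋ = 26, remainder 7
⌊211/7⌋ = 30, remainder 1
⌊7/1⌋ = 7, remainder 0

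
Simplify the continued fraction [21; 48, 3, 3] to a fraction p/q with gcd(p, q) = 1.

a_0 = 21: 21/1
a_1 = 48: 1009/48
a_2 = 3: 3048/145
a_3 = 3: 10153/483

10153/483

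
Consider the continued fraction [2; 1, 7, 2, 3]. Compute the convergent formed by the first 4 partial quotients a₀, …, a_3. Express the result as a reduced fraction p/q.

a_0 = 2: 2/1
a_1 = 1: 3/1
a_2 = 7: 23/8
a_3 = 2: 49/17

49/17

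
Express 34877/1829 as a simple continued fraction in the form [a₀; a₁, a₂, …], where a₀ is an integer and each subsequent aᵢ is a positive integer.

[19; 14, 1, 1, 15, 4]

34877 ÷ 1829 → quotient 19, remainder 126
1829 ÷ 126 → quotient 14, remainder 65
126 ÷ 65 → quotient 1, remainder 61
65 ÷ 61 → quotient 1, remainder 4
61 ÷ 4 → quotient 15, remainder 1
4 ÷ 1 → quotient 4, remainder 0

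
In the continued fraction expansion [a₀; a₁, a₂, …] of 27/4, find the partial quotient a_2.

⌊27/4⌋ = 6, remainder 3
⌊4/3⌋ = 1, remainder 1
⌊3/1⌋ = 3, remainder 0

3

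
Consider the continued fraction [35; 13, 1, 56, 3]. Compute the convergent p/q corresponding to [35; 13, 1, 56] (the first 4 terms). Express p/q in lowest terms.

27952/797

Start with 56.
1 + 1/(56/1) = 1 + 1/56 = 57/56
13 + 1/(57/56) = 13 + 56/57 = 797/57
35 + 1/(797/57) = 35 + 57/797 = 27952/797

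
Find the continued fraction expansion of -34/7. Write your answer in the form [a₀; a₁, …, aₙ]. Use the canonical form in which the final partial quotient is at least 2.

[-5; 7]

-34 ÷ 7 → quotient -5, remainder 1
7 ÷ 1 → quotient 7, remainder 0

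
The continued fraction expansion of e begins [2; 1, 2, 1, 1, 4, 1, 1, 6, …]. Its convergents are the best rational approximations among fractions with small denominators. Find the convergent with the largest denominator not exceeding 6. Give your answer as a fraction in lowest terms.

List convergents until the denominator exceeds the bound:
a_0 = 2: 2/1  (≤ bound)
a_1 = 1: 3/1  (≤ bound)
a_2 = 2: 8/3  (≤ bound)
a_3 = 1: 11/4  (≤ bound)
a_4 = 1: 19/7  (> 6, stop)

11/4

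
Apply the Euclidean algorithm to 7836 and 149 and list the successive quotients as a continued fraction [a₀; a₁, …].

[52; 1, 1, 2, 3, 1, 6]

⌊7836/149⌋ = 52, remainder 88
⌊149/88⌋ = 1, remainder 61
⌊88/61⌋ = 1, remainder 27
⌊61/27⌋ = 2, remainder 7
⌊27/7⌋ = 3, remainder 6
⌊7/6⌋ = 1, remainder 1
⌊6/1⌋ = 6, remainder 0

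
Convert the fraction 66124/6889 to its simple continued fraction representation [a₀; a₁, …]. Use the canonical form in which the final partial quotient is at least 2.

66124 = 9·6889 + 4123, so a_0 = 9
6889 = 1·4123 + 2766, so a_1 = 1
4123 = 1·2766 + 1357, so a_2 = 1
2766 = 2·1357 + 52, so a_3 = 2
1357 = 26·52 + 5, so a_4 = 26
52 = 10·5 + 2, so a_5 = 10
5 = 2·2 + 1, so a_6 = 2
2 = 2·1 + 0, so a_7 = 2

[9; 1, 1, 2, 26, 10, 2, 2]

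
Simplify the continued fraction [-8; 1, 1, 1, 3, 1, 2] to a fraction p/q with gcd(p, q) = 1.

-287/39

Use the convergent recurrence hₖ = aₖ·hₖ₋₁ + hₖ₋₂ (and likewise for the denominators kₖ):
a_0 = -8: -8/1
a_1 = 1: -7/1
a_2 = 1: -15/2
a_3 = 1: -22/3
a_4 = 3: -81/11
a_5 = 1: -103/14
a_6 = 2: -287/39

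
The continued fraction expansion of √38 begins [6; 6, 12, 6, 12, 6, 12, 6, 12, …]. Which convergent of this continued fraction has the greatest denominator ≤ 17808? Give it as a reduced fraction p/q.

33294/5401

a_0 = 6: 6/1  (≤ bound)
a_1 = 6: 37/6  (≤ bound)
a_2 = 12: 450/73  (≤ bound)
a_3 = 6: 2737/444  (≤ bound)
a_4 = 12: 33294/5401  (≤ bound)
a_5 = 6: 202501/32850  (> 17808, stop)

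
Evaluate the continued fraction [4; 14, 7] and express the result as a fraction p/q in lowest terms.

403/99

Build up convergents one term at a time:
a_0 = 4: 4/1
a_1 = 14: 57/14
a_2 = 7: 403/99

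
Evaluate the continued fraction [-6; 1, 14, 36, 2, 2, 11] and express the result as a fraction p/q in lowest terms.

Compute successive convergents:
a_0 = -6: -6/1
a_1 = 1: -5/1
a_2 = 14: -76/15
a_3 = 36: -2741/541
a_4 = 2: -5558/1097
a_5 = 2: -13857/2735
a_6 = 11: -157985/31182

-157985/31182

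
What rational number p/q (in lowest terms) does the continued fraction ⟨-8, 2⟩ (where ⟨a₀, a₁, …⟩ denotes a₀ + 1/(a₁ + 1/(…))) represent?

-15/2

Start with 2.
-8 + 1/(2/1) = -8 + 1/2 = -15/2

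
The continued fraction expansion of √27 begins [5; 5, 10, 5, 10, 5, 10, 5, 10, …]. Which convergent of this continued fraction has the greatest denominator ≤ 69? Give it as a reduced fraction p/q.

List convergents until the denominator exceeds the bound:
a_0 = 5: 5/1  (≤ bound)
a_1 = 5: 26/5  (≤ bound)
a_2 = 10: 265/51  (≤ bound)
a_3 = 5: 1351/260  (> 69, stop)

265/51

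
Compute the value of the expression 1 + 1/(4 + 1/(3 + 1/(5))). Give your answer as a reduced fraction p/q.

85/69

Starting at the tail and folding back:
Start with 5.
3 + 1/(5/1) = 3 + 1/5 = 16/5
4 + 1/(16/5) = 4 + 5/16 = 69/16
1 + 1/(69/16) = 1 + 16/69 = 85/69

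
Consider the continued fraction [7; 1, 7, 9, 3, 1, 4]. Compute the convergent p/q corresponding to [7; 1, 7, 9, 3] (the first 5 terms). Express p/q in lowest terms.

Collapse the nested fraction from the inside out:
Start with 3.
9 + 1/(3/1) = 9 + 1/3 = 28/3
7 + 1/(28/3) = 7 + 3/28 = 199/28
1 + 1/(199/28) = 1 + 28/199 = 227/199
7 + 1/(227/199) = 7 + 199/227 = 1788/227

1788/227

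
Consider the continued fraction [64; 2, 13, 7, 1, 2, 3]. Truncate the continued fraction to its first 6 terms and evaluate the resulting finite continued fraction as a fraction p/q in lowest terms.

Start with 2.
1 + 1/(2/1) = 1 + 1/2 = 3/2
7 + 1/(3/2) = 7 + 2/3 = 23/3
13 + 1/(23/3) = 13 + 3/23 = 302/23
2 + 1/(302/23) = 2 + 23/302 = 627/302
64 + 1/(627/302) = 64 + 302/627 = 40430/627

40430/627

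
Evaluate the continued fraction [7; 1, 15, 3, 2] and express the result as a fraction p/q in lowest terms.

a_0 = 7: 7/1
a_1 = 1: 8/1
a_2 = 15: 127/16
a_3 = 3: 389/49
a_4 = 2: 905/114

905/114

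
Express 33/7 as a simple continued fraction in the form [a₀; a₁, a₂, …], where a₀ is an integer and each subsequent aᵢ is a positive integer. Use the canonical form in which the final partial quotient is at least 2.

33 = 4·7 + 5, so a_0 = 4
7 = 1·5 + 2, so a_1 = 1
5 = 2·2 + 1, so a_2 = 2
2 = 2·1 + 0, so a_3 = 2

[4; 1, 2, 2]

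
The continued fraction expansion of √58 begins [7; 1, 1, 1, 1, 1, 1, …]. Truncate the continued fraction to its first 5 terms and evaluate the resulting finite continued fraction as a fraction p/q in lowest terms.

38/5

Collapse the nested fraction from the inside out:
Start with 1.
1 + 1/(1/1) = 1 + 1/1 = 2/1
1 + 1/(2/1) = 1 + 1/2 = 3/2
1 + 1/(3/2) = 1 + 2/3 = 5/3
7 + 1/(5/3) = 7 + 3/5 = 38/5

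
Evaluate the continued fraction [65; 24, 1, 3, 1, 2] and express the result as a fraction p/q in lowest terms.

Build up convergents one term at a time:
a_0 = 65: 65/1
a_1 = 24: 1561/24
a_2 = 1: 1626/25
a_3 = 3: 6439/99
a_4 = 1: 8065/124
a_5 = 2: 22569/347

22569/347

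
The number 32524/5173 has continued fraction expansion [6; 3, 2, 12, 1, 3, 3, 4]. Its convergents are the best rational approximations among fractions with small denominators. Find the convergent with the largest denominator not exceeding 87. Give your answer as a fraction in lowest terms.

a_0 = 6: 6/1  (≤ bound)
a_1 = 3: 19/3  (≤ bound)
a_2 = 2: 44/7  (≤ bound)
a_3 = 12: 547/87  (≤ bound)
a_4 = 1: 591/94  (> 87, stop)

547/87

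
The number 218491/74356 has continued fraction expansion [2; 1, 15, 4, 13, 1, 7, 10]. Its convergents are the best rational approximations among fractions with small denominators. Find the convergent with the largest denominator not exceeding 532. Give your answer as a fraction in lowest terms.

a_0 = 2: 2/1  (≤ bound)
a_1 = 1: 3/1  (≤ bound)
a_2 = 15: 47/16  (≤ bound)
a_3 = 4: 191/65  (≤ bound)
a_4 = 13: 2530/861  (> 532, stop)

191/65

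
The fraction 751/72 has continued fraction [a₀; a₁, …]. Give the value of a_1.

Repeatedly divide and take the remainder:
⌊751/72⌋ = 10, remainder 31
⌊72/31⌋ = 2, remainder 10

2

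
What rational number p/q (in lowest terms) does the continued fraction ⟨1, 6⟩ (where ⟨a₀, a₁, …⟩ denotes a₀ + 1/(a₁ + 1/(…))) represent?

Work from the innermost term outward:
Start with 6.
1 + 1/(6/1) = 1 + 1/6 = 7/6

7/6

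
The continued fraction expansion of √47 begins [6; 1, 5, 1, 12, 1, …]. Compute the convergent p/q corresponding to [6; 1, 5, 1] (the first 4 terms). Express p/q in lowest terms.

a_0 = 6: 6/1
a_1 = 1: 7/1
a_2 = 5: 41/6
a_3 = 1: 48/7

48/7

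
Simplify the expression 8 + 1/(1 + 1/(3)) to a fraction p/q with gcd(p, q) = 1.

Collapse the nested fraction from the inside out:
Start with 3.
1 + 1/(3/1) = 1 + 1/3 = 4/3
8 + 1/(4/3) = 8 + 3/4 = 35/4

35/4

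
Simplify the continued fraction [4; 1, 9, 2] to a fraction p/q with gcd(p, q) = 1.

103/21

Collapse the nested fraction from the inside out:
Start with 2.
9 + 1/(2/1) = 9 + 1/2 = 19/2
1 + 1/(19/2) = 1 + 2/19 = 21/19
4 + 1/(21/19) = 4 + 19/21 = 103/21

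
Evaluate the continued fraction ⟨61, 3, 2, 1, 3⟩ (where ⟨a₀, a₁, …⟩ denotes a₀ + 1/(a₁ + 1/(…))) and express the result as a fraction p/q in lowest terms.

2268/37

Use the convergent recurrence hₖ = aₖ·hₖ₋₁ + hₖ₋₂ (and likewise for the denominators kₖ):
a_0 = 61: 61/1
a_1 = 3: 184/3
a_2 = 2: 429/7
a_3 = 1: 613/10
a_4 = 3: 2268/37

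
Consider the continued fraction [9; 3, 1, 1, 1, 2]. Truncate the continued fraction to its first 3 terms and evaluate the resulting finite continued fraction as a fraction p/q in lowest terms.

Start with 1.
3 + 1/(1/1) = 3 + 1/1 = 4/1
9 + 1/(4/1) = 9 + 1/4 = 37/4

37/4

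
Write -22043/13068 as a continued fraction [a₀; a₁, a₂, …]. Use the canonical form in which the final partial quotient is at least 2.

[-2; 3, 5, 5, 3, 49]

Repeatedly divide and take the remainder:
⌊-22043/13068⌋ = -2, remainder 4093
⌊13068/4093⌋ = 3, remainder 789
⌊4093/789⌋ = 5, remainder 148
⌊789/148⌋ = 5, remainder 49
⌊148/49⌋ = 3, remainder 1
⌊49/1⌋ = 49, remainder 0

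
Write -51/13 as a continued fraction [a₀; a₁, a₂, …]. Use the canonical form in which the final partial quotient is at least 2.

Repeatedly divide and take the remainder:
⌊-51/13⌋ = -4, remainder 1
⌊13/1⌋ = 13, remainder 0

[-4; 13]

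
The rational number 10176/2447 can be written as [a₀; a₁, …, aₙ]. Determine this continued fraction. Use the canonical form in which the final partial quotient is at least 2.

[4; 6, 3, 3, 1, 5, 5]

10176 ÷ 2447 → quotient 4, remainder 388
2447 ÷ 388 → quotient 6, remainder 119
388 ÷ 119 → quotient 3, remainder 31
119 ÷ 31 → quotient 3, remainder 26
31 ÷ 26 → quotient 1, remainder 5
26 ÷ 5 → quotient 5, remainder 1
5 ÷ 1 → quotient 5, remainder 0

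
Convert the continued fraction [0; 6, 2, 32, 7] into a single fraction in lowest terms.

457/2967

a_0 = 0: 0/1
a_1 = 6: 1/6
a_2 = 2: 2/13
a_3 = 32: 65/422
a_4 = 7: 457/2967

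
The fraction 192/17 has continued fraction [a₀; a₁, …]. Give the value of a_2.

Run the Euclidean algorithm, recording each quotient:
192 = 11·17 + 5, so a_0 = 11
17 = 3·5 + 2, so a_1 = 3
5 = 2·2 + 1, so a_2 = 2

2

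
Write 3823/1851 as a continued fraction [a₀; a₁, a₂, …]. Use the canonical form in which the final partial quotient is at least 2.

Run the Euclidean algorithm, recording each quotient:
3823 = 2·1851 + 121, so a_0 = 2
1851 = 15·121 + 36, so a_1 = 15
121 = 3·36 + 13, so a_2 = 3
36 = 2·13 + 10, so a_3 = 2
13 = 1·10 + 3, so a_4 = 1
10 = 3·3 + 1, so a_5 = 3
3 = 3·1 + 0, so a_6 = 3

[2; 15, 3, 2, 1, 3, 3]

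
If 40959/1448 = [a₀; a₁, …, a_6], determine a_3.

22

Run the Euclidean algorithm, recording each quotient:
⌊40959/1448⌋ = 28, remainder 415
⌊1448/415⌋ = 3, remainder 203
⌊415/203⌋ = 2, remainder 9
⌊203/9⌋ = 22, remainder 5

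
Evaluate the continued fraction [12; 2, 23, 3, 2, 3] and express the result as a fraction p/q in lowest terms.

14263/1142

a_0 = 12: 12/1
a_1 = 2: 25/2
a_2 = 23: 587/47
a_3 = 3: 1786/143
a_4 = 2: 4159/333
a_5 = 3: 14263/1142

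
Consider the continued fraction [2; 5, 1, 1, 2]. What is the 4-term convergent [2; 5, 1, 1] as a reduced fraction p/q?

Work from the innermost term outward:
Start with 1.
1 + 1/(1/1) = 1 + 1/1 = 2/1
5 + 1/(2/1) = 5 + 1/2 = 11/2
2 + 1/(11/2) = 2 + 2/11 = 24/11

24/11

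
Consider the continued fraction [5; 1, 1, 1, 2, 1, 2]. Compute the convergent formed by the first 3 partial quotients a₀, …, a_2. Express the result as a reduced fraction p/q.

11/2

Compute successive convergents:
a_0 = 5: 5/1
a_1 = 1: 6/1
a_2 = 1: 11/2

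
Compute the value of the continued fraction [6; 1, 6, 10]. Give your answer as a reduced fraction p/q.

a_0 = 6: 6/1
a_1 = 1: 7/1
a_2 = 6: 48/7
a_3 = 10: 487/71

487/71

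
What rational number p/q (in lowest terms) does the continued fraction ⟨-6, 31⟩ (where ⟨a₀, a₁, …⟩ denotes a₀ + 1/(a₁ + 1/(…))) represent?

Start with 31.
-6 + 1/(31/1) = -6 + 1/31 = -185/31

-185/31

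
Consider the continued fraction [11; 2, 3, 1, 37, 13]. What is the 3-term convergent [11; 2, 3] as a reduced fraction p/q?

Use the convergent recurrence hₖ = aₖ·hₖ₋₁ + hₖ₋₂ (and likewise for the denominators kₖ):
a_0 = 11: 11/1
a_1 = 2: 23/2
a_2 = 3: 80/7

80/7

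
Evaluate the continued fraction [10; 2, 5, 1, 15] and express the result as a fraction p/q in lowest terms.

2155/206

Use the convergent recurrence hₖ = aₖ·hₖ₋₁ + hₖ₋₂ (and likewise for the denominators kₖ):
a_0 = 10: 10/1
a_1 = 2: 21/2
a_2 = 5: 115/11
a_3 = 1: 136/13
a_4 = 15: 2155/206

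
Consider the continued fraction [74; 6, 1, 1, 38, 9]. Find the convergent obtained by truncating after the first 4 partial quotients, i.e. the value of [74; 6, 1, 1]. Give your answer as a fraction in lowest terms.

a_0 = 74: 74/1
a_1 = 6: 445/6
a_2 = 1: 519/7
a_3 = 1: 964/13

964/13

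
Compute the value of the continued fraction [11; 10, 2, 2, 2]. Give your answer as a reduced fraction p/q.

Build up convergents one term at a time:
a_0 = 11: 11/1
a_1 = 10: 111/10
a_2 = 2: 233/21
a_3 = 2: 577/52
a_4 = 2: 1387/125

1387/125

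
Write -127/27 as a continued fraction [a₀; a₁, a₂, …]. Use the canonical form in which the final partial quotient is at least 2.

[-5; 3, 2, 1, 2]

-127 = -5·27 + 8, so a_0 = -5
27 = 3·8 + 3, so a_1 = 3
8 = 2·3 + 2, so a_2 = 2
3 = 1·2 + 1, so a_3 = 1
2 = 2·1 + 0, so a_4 = 2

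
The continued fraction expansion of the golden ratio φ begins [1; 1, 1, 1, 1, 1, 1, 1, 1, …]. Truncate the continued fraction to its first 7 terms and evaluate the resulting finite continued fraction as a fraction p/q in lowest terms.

Start with 1.
1 + 1/(1/1) = 1 + 1/1 = 2/1
1 + 1/(2/1) = 1 + 1/2 = 3/2
1 + 1/(3/2) = 1 + 2/3 = 5/3
1 + 1/(5/3) = 1 + 3/5 = 8/5
1 + 1/(8/5) = 1 + 5/8 = 13/8
1 + 1/(13/8) = 1 + 8/13 = 21/13

21/13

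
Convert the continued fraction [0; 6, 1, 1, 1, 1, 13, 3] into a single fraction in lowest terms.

209/1380

Start with 3.
13 + 1/(3/1) = 13 + 1/3 = 40/3
1 + 1/(40/3) = 1 + 3/40 = 43/40
1 + 1/(43/40) = 1 + 40/43 = 83/43
1 + 1/(83/43) = 1 + 43/83 = 126/83
1 + 1/(126/83) = 1 + 83/126 = 209/126
6 + 1/(209/126) = 6 + 126/209 = 1380/209
0 + 1/(1380/209) = 0 + 209/1380 = 209/1380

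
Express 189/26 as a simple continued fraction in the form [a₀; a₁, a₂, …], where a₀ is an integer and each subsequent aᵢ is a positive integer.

Repeatedly divide and take the remainder:
189 = 7·26 + 7, so a_0 = 7
26 = 3·7 + 5, so a_1 = 3
7 = 1·5 + 2, so a_2 = 1
5 = 2·2 + 1, so a_3 = 2
2 = 2·1 + 0, so a_4 = 2

[7; 3, 1, 2, 2]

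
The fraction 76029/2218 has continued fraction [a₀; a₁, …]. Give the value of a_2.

76029 = 34·2218 + 617, so a_0 = 34
2218 = 3·617 + 367, so a_1 = 3
617 = 1·367 + 250, so a_2 = 1

1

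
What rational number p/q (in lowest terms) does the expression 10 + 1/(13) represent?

a_0 = 10: 10/1
a_1 = 13: 131/13

131/13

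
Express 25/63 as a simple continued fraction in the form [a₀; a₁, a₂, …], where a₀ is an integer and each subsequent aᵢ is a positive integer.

25 = 0·63 + 25, so a_0 = 0
63 = 2·25 + 13, so a_1 = 2
25 = 1·13 + 12, so a_2 = 1
13 = 1·12 + 1, so a_3 = 1
12 = 12·1 + 0, so a_4 = 12

[0; 2, 1, 1, 12]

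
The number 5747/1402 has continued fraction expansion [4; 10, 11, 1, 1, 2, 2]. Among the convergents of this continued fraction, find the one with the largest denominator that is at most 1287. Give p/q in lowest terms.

List convergents until the denominator exceeds the bound:
a_0 = 4: 4/1  (≤ bound)
a_1 = 10: 41/10  (≤ bound)
a_2 = 11: 455/111  (≤ bound)
a_3 = 1: 496/121  (≤ bound)
a_4 = 1: 951/232  (≤ bound)
a_5 = 2: 2398/585  (≤ bound)
a_6 = 2: 5747/1402  (> 1287, stop)

2398/585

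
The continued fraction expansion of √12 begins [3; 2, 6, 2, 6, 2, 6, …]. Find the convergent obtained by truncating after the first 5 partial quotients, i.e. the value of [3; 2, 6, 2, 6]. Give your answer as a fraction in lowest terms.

Start with 6.
2 + 1/(6/1) = 2 + 1/6 = 13/6
6 + 1/(13/6) = 6 + 6/13 = 84/13
2 + 1/(84/13) = 2 + 13/84 = 181/84
3 + 1/(181/84) = 3 + 84/181 = 627/181

627/181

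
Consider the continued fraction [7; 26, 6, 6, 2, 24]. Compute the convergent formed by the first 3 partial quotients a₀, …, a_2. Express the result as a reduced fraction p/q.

1105/157

a_0 = 7: 7/1
a_1 = 26: 183/26
a_2 = 6: 1105/157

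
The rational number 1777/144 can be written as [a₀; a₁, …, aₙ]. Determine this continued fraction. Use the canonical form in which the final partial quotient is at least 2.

1777 = 12·144 + 49, so a_0 = 12
144 = 2·49 + 46, so a_1 = 2
49 = 1·46 + 3, so a_2 = 1
46 = 15·3 + 1, so a_3 = 15
3 = 3·1 + 0, so a_4 = 3

[12; 2, 1, 15, 3]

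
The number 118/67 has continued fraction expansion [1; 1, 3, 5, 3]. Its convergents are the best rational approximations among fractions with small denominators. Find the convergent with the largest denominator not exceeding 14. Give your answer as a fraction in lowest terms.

List convergents until the denominator exceeds the bound:
a_0 = 1: 1/1  (≤ bound)
a_1 = 1: 2/1  (≤ bound)
a_2 = 3: 7/4  (≤ bound)
a_3 = 5: 37/21  (> 14, stop)

7/4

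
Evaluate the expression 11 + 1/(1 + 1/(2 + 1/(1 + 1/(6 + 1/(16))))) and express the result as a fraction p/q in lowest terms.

5119/436

Starting at the tail and folding back:
Start with 16.
6 + 1/(16/1) = 6 + 1/16 = 97/16
1 + 1/(97/16) = 1 + 16/97 = 113/97
2 + 1/(113/97) = 2 + 97/113 = 323/113
1 + 1/(323/113) = 1 + 113/323 = 436/323
11 + 1/(436/323) = 11 + 323/436 = 5119/436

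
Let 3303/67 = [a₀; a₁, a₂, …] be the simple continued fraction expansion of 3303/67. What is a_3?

Repeatedly divide and take the remainder:
3303 ÷ 67 → quotient 49, remainder 20
67 ÷ 20 → quotient 3, remainder 7
20 ÷ 7 → quotient 2, remainder 6
7 ÷ 6 → quotient 1, remainder 1

1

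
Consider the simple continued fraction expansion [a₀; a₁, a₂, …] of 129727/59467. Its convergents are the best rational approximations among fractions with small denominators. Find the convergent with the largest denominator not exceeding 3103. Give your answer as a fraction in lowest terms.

List convergents until the denominator exceeds the bound:
a_0 = 2: 2/1  (≤ bound)
a_1 = 5: 11/5  (≤ bound)
a_2 = 1: 13/6  (≤ bound)
a_3 = 1: 24/11  (≤ bound)
a_4 = 25: 613/281  (≤ bound)
a_5 = 13: 7993/3664  (> 3103, stop)

613/281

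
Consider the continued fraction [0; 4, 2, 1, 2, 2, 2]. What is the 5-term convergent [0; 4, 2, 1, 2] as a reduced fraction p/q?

a_0 = 0: 0/1
a_1 = 4: 1/4
a_2 = 2: 2/9
a_3 = 1: 3/13
a_4 = 2: 8/35

8/35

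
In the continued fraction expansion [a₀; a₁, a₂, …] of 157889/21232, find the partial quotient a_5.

54

Apply division with remainder until the remainder is 0:
157889 = 7·21232 + 9265, so a_0 = 7
21232 = 2·9265 + 2702, so a_1 = 2
9265 = 3·2702 + 1159, so a_2 = 3
2702 = 2·1159 + 384, so a_3 = 2
1159 = 3·384 + 7, so a_4 = 3
384 = 54·7 + 6, so a_5 = 54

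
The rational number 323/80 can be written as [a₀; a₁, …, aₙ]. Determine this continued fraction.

Apply division with remainder until the remainder is 0:
⌊323/80⌋ = 4, remainder 3
⌊80/3⌋ = 26, remainder 2
⌊3/2⌋ = 1, remainder 1
⌊2/1⌋ = 2, remainder 0

[4; 26, 1, 2]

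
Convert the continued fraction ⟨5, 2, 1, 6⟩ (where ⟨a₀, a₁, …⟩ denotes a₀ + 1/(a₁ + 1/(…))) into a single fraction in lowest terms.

Collapse the nested fraction from the inside out:
Start with 6.
1 + 1/(6/1) = 1 + 1/6 = 7/6
2 + 1/(7/6) = 2 + 6/7 = 20/7
5 + 1/(20/7) = 5 + 7/20 = 107/20

107/20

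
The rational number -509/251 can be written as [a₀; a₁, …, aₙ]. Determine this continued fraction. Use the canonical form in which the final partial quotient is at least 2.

Repeatedly divide and take the remainder:
-509 ÷ 251 → quotient -3, remainder 244
251 ÷ 244 → quotient 1, remainder 7
244 ÷ 7 → quotient 34, remainder 6
7 ÷ 6 → quotient 1, remainder 1
6 ÷ 1 → quotient 6, remainder 0

[-3; 1, 34, 1, 6]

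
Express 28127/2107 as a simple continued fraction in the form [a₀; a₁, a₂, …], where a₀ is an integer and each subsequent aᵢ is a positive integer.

Apply division with remainder until the remainder is 0:
⌊28127/2107⌋ = 13, remainder 736
⌊2107/736⌋ = 2, remainder 635
⌊736/635⌋ = 1, remainder 101
⌊635/101⌋ = 6, remainder 29
⌊101/29⌋ = 3, remainder 14
⌊29/14⌋ = 2, remainder 1
⌊14/1⌋ = 14, remainder 0

[13; 2, 1, 6, 3, 2, 14]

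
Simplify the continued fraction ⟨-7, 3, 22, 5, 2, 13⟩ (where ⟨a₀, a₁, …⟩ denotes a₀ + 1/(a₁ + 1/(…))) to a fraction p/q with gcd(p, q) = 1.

-66696/9997

Start with 13.
2 + 1/(13/1) = 2 + 1/13 = 27/13
5 + 1/(27/13) = 5 + 13/27 = 148/27
22 + 1/(148/27) = 22 + 27/148 = 3283/148
3 + 1/(3283/148) = 3 + 148/3283 = 9997/3283
-7 + 1/(9997/3283) = -7 + 3283/9997 = -66696/9997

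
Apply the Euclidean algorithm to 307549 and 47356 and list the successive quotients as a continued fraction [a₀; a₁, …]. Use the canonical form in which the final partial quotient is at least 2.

[6; 2, 44, 5, 1, 2, 3, 9]

307549 ÷ 47356 → quotient 6, remainder 23413
47356 ÷ 23413 → quotient 2, remainder 530
23413 ÷ 530 → quotient 44, remainder 93
530 ÷ 93 → quotient 5, remainder 65
93 ÷ 65 → quotient 1, remainder 28
65 ÷ 28 → quotient 2, remainder 9
28 ÷ 9 → quotient 3, remainder 1
9 ÷ 1 → quotient 9, remainder 0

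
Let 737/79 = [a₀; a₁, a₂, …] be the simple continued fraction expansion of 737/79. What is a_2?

26

Run the Euclidean algorithm, recording each quotient:
737 = 9·79 + 26, so a_0 = 9
79 = 3·26 + 1, so a_1 = 3
26 = 26·1 + 0, so a_2 = 26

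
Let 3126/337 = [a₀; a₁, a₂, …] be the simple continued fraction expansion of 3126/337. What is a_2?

3126 = 9·337 + 93, so a_0 = 9
337 = 3·93 + 58, so a_1 = 3
93 = 1·58 + 35, so a_2 = 1

1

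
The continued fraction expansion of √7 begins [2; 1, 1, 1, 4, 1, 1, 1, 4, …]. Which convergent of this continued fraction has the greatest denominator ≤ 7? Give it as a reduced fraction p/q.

List convergents until the denominator exceeds the bound:
a_0 = 2: 2/1  (≤ bound)
a_1 = 1: 3/1  (≤ bound)
a_2 = 1: 5/2  (≤ bound)
a_3 = 1: 8/3  (≤ bound)
a_4 = 4: 37/14  (> 7, stop)

8/3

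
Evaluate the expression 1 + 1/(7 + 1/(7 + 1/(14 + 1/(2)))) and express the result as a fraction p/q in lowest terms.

Start with 2.
14 + 1/(2/1) = 14 + 1/2 = 29/2
7 + 1/(29/2) = 7 + 2/29 = 205/29
7 + 1/(205/29) = 7 + 29/205 = 1464/205
1 + 1/(1464/205) = 1 + 205/1464 = 1669/1464

1669/1464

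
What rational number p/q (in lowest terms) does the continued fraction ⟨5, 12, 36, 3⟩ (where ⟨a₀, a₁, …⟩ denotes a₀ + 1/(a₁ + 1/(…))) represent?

Compute successive convergents:
a_0 = 5: 5/1
a_1 = 12: 61/12
a_2 = 36: 2201/433
a_3 = 3: 6664/1311

6664/1311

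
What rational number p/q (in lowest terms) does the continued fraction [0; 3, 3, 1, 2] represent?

11/36

Use the convergent recurrence hₖ = aₖ·hₖ₋₁ + hₖ₋₂ (and likewise for the denominators kₖ):
a_0 = 0: 0/1
a_1 = 3: 1/3
a_2 = 3: 3/10
a_3 = 1: 4/13
a_4 = 2: 11/36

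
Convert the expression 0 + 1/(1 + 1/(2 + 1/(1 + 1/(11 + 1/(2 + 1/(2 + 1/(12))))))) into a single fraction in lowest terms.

2245/3014

a_0 = 0: 0/1
a_1 = 1: 1/1
a_2 = 2: 2/3
a_3 = 1: 3/4
a_4 = 11: 35/47
a_5 = 2: 73/98
a_6 = 2: 181/243
a_7 = 12: 2245/3014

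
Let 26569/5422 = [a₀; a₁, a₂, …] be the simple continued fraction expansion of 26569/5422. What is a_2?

9

Apply division with remainder until the remainder is 0:
26569 ÷ 5422 → quotient 4, remainder 4881
5422 ÷ 4881 → quotient 1, remainder 541
4881 ÷ 541 → quotient 9, remainder 12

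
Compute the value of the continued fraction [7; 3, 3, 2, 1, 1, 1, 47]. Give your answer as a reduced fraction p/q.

Start with 47.
1 + 1/(47/1) = 1 + 1/47 = 48/47
1 + 1/(48/47) = 1 + 47/48 = 95/48
1 + 1/(95/48) = 1 + 48/95 = 143/95
2 + 1/(143/95) = 2 + 95/143 = 381/143
3 + 1/(381/143) = 3 + 143/381 = 1286/381
3 + 1/(1286/381) = 3 + 381/1286 = 4239/1286
7 + 1/(4239/1286) = 7 + 1286/4239 = 30959/4239

30959/4239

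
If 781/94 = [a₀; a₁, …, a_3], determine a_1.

3

Apply division with remainder until the remainder is 0:
⌊781/94⌋ = 8, remainder 29
⌊94/29⌋ = 3, remainder 7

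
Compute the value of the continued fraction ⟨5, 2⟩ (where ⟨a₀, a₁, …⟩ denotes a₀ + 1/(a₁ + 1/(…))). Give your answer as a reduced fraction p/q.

Start with 2.
5 + 1/(2/1) = 5 + 1/2 = 11/2

11/2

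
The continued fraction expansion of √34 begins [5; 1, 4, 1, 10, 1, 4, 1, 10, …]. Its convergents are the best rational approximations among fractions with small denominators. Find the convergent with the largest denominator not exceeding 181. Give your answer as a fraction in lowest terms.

414/71

a_0 = 5: 5/1  (≤ bound)
a_1 = 1: 6/1  (≤ bound)
a_2 = 4: 29/5  (≤ bound)
a_3 = 1: 35/6  (≤ bound)
a_4 = 10: 379/65  (≤ bound)
a_5 = 1: 414/71  (≤ bound)
a_6 = 4: 2035/349  (> 181, stop)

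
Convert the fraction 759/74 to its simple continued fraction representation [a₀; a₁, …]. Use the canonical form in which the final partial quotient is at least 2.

[10; 3, 1, 8, 2]

759 ÷ 74 → quotient 10, remainder 19
74 ÷ 19 → quotient 3, remainder 17
19 ÷ 17 → quotient 1, remainder 2
17 ÷ 2 → quotient 8, remainder 1
2 ÷ 1 → quotient 2, remainder 0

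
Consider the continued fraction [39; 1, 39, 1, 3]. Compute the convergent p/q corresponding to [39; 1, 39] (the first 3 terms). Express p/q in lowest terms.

1599/40

Compute successive convergents:
a_0 = 39: 39/1
a_1 = 1: 40/1
a_2 = 39: 1599/40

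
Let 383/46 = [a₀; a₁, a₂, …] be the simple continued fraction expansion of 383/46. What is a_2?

15

Apply division with remainder until the remainder is 0:
383 = 8·46 + 15, so a_0 = 8
46 = 3·15 + 1, so a_1 = 3
15 = 15·1 + 0, so a_2 = 15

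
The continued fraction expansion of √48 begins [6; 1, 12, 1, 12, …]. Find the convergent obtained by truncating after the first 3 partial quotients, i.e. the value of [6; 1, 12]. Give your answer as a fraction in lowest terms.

a_0 = 6: 6/1
a_1 = 1: 7/1
a_2 = 12: 90/13

90/13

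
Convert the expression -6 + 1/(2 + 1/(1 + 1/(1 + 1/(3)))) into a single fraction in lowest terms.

-101/18

a_0 = -6: -6/1
a_1 = 2: -11/2
a_2 = 1: -17/3
a_3 = 1: -28/5
a_4 = 3: -101/18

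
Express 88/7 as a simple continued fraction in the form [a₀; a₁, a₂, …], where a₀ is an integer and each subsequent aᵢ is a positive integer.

[12; 1, 1, 3]

Apply division with remainder until the remainder is 0:
88 = 12·7 + 4, so a_0 = 12
7 = 1·4 + 3, so a_1 = 1
4 = 1·3 + 1, so a_2 = 1
3 = 3·1 + 0, so a_3 = 3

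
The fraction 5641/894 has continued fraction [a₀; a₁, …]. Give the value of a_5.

1

5641 ÷ 894 → quotient 6, remainder 277
894 ÷ 277 → quotient 3, remainder 63
277 ÷ 63 → quotient 4, remainder 25
63 ÷ 25 → quotient 2, remainder 13
25 ÷ 13 → quotient 1, remainder 12
13 ÷ 12 → quotient 1, remainder 1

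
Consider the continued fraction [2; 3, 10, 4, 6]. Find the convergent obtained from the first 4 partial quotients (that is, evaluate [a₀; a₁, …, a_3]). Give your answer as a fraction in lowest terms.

Compute successive convergents:
a_0 = 2: 2/1
a_1 = 3: 7/3
a_2 = 10: 72/31
a_3 = 4: 295/127

295/127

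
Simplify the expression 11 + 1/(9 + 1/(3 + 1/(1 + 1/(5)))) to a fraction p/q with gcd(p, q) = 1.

a_0 = 11: 11/1
a_1 = 9: 100/9
a_2 = 3: 311/28
a_3 = 1: 411/37
a_4 = 5: 2366/213

2366/213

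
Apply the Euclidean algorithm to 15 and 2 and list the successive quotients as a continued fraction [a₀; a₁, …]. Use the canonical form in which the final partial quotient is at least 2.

Apply division with remainder until the remainder is 0:
15 ÷ 2 → quotient 7, remainder 1
2 ÷ 1 → quotient 2, remainder 0

[7; 2]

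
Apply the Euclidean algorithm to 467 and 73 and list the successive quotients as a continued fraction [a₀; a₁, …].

467 ÷ 73 → quotient 6, remainder 29
73 ÷ 29 → quotient 2, remainder 15
29 ÷ 15 → quotient 1, remainder 14
15 ÷ 14 → quotient 1, remainder 1
14 ÷ 1 → quotient 14, remainder 0

[6; 2, 1, 1, 14]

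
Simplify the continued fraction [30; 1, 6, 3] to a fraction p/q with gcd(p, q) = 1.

679/22

Work from the innermost term outward:
Start with 3.
6 + 1/(3/1) = 6 + 1/3 = 19/3
1 + 1/(19/3) = 1 + 3/19 = 22/19
30 + 1/(22/19) = 30 + 19/22 = 679/22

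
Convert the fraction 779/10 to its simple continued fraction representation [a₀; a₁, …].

[77; 1, 9]

779 = 77·10 + 9, so a_0 = 77
10 = 1·9 + 1, so a_1 = 1
9 = 9·1 + 0, so a_2 = 9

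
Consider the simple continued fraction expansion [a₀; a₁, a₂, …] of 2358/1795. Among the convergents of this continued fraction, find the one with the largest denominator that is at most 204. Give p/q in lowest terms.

a_0 = 1: 1/1  (≤ bound)
a_1 = 3: 4/3  (≤ bound)
a_2 = 5: 21/16  (≤ bound)
a_3 = 3: 67/51  (≤ bound)
a_4 = 4: 289/220  (> 204, stop)

67/51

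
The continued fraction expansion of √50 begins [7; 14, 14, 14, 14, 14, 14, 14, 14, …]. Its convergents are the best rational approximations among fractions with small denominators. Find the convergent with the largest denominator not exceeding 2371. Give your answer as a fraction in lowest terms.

1393/197

a_0 = 7: 7/1  (≤ bound)
a_1 = 14: 99/14  (≤ bound)
a_2 = 14: 1393/197  (≤ bound)
a_3 = 14: 19601/2772  (> 2371, stop)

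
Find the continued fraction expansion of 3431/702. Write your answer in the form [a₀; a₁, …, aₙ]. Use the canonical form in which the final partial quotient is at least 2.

3431 ÷ 702 → quotient 4, remainder 623
702 ÷ 623 → quotient 1, remainder 79
623 ÷ 79 → quotient 7, remainder 70
79 ÷ 70 → quotient 1, remainder 9
70 ÷ 9 → quotient 7, remainder 7
9 ÷ 7 → quotient 1, remainder 2
7 ÷ 2 → quotient 3, remainder 1
2 ÷ 1 → quotient 2, remainder 0

[4; 1, 7, 1, 7, 1, 3, 2]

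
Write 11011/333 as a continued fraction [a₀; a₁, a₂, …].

[33; 15, 7, 3]

Repeatedly divide and take the remainder:
11011 = 33·333 + 22, so a_0 = 33
333 = 15·22 + 3, so a_1 = 15
22 = 7·3 + 1, so a_2 = 7
3 = 3·1 + 0, so a_3 = 3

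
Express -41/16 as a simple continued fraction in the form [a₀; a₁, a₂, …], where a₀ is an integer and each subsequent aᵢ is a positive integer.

⌊-41/16⌋ = -3, remainder 7
⌊16/7⌋ = 2, remainder 2
⌊7/2⌋ = 3, remainder 1
⌊2/1⌋ = 2, remainder 0

[-3; 2, 3, 2]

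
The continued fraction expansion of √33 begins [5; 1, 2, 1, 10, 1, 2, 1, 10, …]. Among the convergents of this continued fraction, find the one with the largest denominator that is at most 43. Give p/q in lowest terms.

247/43

a_0 = 5: 5/1  (≤ bound)
a_1 = 1: 6/1  (≤ bound)
a_2 = 2: 17/3  (≤ bound)
a_3 = 1: 23/4  (≤ bound)
a_4 = 10: 247/43  (≤ bound)
a_5 = 1: 270/47  (> 43, stop)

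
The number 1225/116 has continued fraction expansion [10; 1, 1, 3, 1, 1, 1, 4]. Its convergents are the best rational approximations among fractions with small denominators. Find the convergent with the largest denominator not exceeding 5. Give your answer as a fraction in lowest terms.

List convergents until the denominator exceeds the bound:
a_0 = 10: 10/1  (≤ bound)
a_1 = 1: 11/1  (≤ bound)
a_2 = 1: 21/2  (≤ bound)
a_3 = 3: 74/7  (> 5, stop)

21/2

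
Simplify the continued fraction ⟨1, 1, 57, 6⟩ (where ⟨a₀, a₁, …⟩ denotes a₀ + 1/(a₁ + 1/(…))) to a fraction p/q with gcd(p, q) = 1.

Collapse the nested fraction from the inside out:
Start with 6.
57 + 1/(6/1) = 57 + 1/6 = 343/6
1 + 1/(343/6) = 1 + 6/343 = 349/343
1 + 1/(349/343) = 1 + 343/349 = 692/349

692/349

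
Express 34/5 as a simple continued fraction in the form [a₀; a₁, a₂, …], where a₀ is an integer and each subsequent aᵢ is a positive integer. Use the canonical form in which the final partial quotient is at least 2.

Run the Euclidean algorithm, recording each quotient:
34 ÷ 5 → quotient 6, remainder 4
5 ÷ 4 → quotient 1, remainder 1
4 ÷ 1 → quotient 4, remainder 0

[6; 1, 4]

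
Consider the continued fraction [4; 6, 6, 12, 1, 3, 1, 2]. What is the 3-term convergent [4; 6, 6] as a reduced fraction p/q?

Start with 6.
6 + 1/(6/1) = 6 + 1/6 = 37/6
4 + 1/(37/6) = 4 + 6/37 = 154/37

154/37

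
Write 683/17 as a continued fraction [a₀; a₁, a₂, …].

[40; 5, 1, 2]

683 ÷ 17 → quotient 40, remainder 3
17 ÷ 3 → quotient 5, remainder 2
3 ÷ 2 → quotient 1, remainder 1
2 ÷ 1 → quotient 2, remainder 0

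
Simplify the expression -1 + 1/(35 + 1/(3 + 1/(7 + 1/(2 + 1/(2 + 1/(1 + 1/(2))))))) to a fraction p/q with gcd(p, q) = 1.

-15169/15611

a_0 = -1: -1/1
a_1 = 35: -34/35
a_2 = 3: -103/106
a_3 = 7: -755/777
a_4 = 2: -1613/1660
a_5 = 2: -3981/4097
a_6 = 1: -5594/5757
a_7 = 2: -15169/15611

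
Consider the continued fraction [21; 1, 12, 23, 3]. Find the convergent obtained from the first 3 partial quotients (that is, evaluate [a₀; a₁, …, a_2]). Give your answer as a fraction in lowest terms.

Work from the innermost term outward:
Start with 12.
1 + 1/(12/1) = 1 + 1/12 = 13/12
21 + 1/(13/12) = 21 + 12/13 = 285/13

285/13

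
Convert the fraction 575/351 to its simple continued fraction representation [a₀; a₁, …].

[1; 1, 1, 1, 3, 4, 3, 2]

575 = 1·351 + 224, so a_0 = 1
351 = 1·224 + 127, so a_1 = 1
224 = 1·127 + 97, so a_2 = 1
127 = 1·97 + 30, so a_3 = 1
97 = 3·30 + 7, so a_4 = 3
30 = 4·7 + 2, so a_5 = 4
7 = 3·2 + 1, so a_6 = 3
2 = 2·1 + 0, so a_7 = 2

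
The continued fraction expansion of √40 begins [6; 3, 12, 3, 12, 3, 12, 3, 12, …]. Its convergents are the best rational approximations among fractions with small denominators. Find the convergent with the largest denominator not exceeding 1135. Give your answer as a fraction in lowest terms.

List convergents until the denominator exceeds the bound:
a_0 = 6: 6/1  (≤ bound)
a_1 = 3: 19/3  (≤ bound)
a_2 = 12: 234/37  (≤ bound)
a_3 = 3: 721/114  (≤ bound)
a_4 = 12: 8886/1405  (> 1135, stop)

721/114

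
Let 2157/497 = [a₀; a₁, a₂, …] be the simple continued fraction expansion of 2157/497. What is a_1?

⌊2157/497⌋ = 4, remainder 169
⌊497/169⌋ = 2, remainder 159

2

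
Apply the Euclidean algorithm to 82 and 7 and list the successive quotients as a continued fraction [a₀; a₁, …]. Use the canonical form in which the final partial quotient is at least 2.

82 = 11·7 + 5, so a_0 = 11
7 = 1·5 + 2, so a_1 = 1
5 = 2·2 + 1, so a_2 = 2
2 = 2·1 + 0, so a_3 = 2

[11; 1, 2, 2]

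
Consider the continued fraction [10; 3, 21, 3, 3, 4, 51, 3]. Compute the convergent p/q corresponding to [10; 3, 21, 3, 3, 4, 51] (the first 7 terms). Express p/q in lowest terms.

1476829/142990

a_0 = 10: 10/1
a_1 = 3: 31/3
a_2 = 21: 661/64
a_3 = 3: 2014/195
a_4 = 3: 6703/649
a_5 = 4: 28826/2791
a_6 = 51: 1476829/142990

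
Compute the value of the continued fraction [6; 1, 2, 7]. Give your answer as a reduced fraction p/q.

147/22

Collapse the nested fraction from the inside out:
Start with 7.
2 + 1/(7/1) = 2 + 1/7 = 15/7
1 + 1/(15/7) = 1 + 7/15 = 22/15
6 + 1/(22/15) = 6 + 15/22 = 147/22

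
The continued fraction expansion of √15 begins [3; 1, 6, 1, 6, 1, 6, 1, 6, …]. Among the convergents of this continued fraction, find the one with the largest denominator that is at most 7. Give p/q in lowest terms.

27/7

List convergents until the denominator exceeds the bound:
a_0 = 3: 3/1  (≤ bound)
a_1 = 1: 4/1  (≤ bound)
a_2 = 6: 27/7  (≤ bound)
a_3 = 1: 31/8  (> 7, stop)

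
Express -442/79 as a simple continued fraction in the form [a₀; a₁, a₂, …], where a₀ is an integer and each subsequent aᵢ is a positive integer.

[-6; 2, 2, 7, 2]

-442 = -6·79 + 32, so a_0 = -6
79 = 2·32 + 15, so a_1 = 2
32 = 2·15 + 2, so a_2 = 2
15 = 7·2 + 1, so a_3 = 7
2 = 2·1 + 0, so a_4 = 2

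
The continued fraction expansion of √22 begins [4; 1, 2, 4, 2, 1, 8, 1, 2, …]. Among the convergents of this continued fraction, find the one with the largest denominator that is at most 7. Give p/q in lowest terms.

14/3

a_0 = 4: 4/1  (≤ bound)
a_1 = 1: 5/1  (≤ bound)
a_2 = 2: 14/3  (≤ bound)
a_3 = 4: 61/13  (> 7, stop)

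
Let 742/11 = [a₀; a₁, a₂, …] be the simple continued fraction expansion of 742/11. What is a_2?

742 = 67·11 + 5, so a_0 = 67
11 = 2·5 + 1, so a_1 = 2
5 = 5·1 + 0, so a_2 = 5

5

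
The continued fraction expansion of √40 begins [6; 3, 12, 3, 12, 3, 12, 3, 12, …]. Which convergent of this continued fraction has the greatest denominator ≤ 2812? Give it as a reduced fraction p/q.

8886/1405

a_0 = 6: 6/1  (≤ bound)
a_1 = 3: 19/3  (≤ bound)
a_2 = 12: 234/37  (≤ bound)
a_3 = 3: 721/114  (≤ bound)
a_4 = 12: 8886/1405  (≤ bound)
a_5 = 3: 27379/4329  (> 2812, stop)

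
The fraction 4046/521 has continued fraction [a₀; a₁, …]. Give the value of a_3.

Apply division with remainder until the remainder is 0:
4046 ÷ 521 → quotient 7, remainder 399
521 ÷ 399 → quotient 1, remainder 122
399 ÷ 122 → quotient 3, remainder 33
122 ÷ 33 → quotient 3, remainder 23

3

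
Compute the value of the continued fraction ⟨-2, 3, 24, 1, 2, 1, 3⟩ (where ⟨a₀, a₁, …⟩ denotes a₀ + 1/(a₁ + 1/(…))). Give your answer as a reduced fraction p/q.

-1885/1128

Use the convergent recurrence hₖ = aₖ·hₖ₋₁ + hₖ₋₂ (and likewise for the denominators kₖ):
a_0 = -2: -2/1
a_1 = 3: -5/3
a_2 = 24: -122/73
a_3 = 1: -127/76
a_4 = 2: -376/225
a_5 = 1: -503/301
a_6 = 3: -1885/1128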